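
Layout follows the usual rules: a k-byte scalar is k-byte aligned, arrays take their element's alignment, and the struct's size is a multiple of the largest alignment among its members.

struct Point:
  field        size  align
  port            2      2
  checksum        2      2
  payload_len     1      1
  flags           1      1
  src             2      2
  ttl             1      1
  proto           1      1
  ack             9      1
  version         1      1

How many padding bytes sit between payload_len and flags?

port at 0 (size 2, align 2) → ends 2
checksum at 2 (size 2, align 2) → ends 4
payload_len at 4 (size 1, align 1) → ends 5
flags at 5 (size 1, align 1) → ends 6

0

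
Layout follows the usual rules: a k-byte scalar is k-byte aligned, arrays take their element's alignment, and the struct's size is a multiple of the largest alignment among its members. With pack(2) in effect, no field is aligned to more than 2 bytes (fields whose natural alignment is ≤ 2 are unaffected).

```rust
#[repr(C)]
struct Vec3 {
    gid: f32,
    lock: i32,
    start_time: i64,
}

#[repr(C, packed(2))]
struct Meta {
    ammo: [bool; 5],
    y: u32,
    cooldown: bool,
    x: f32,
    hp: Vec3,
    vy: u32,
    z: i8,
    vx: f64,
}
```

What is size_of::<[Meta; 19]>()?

874

Vec3: 0..4  gid  (4B, 4-aligned); 4..8  lock  (4B, 4-aligned); 8..16  start_time  (8B, 8-aligned); sizeof = 16, alignof = 8
0..5  ammo  (5B, 1-aligned)
5..6  -- padding (1B)
6..10  y  (4B, 2-aligned)
10..11  cooldown  (1B, 1-aligned)
11..12  -- padding (1B)
12..16  x  (4B, 2-aligned)
16..32  hp  (16B, 2-aligned)
32..36  vy  (4B, 2-aligned)
36..37  z  (1B, 1-aligned)
37..38  -- padding (1B)
38..46  vx  (8B, 2-aligned)
sizeof = 46, alignof = 2
array of 19: 19 × 46 = 874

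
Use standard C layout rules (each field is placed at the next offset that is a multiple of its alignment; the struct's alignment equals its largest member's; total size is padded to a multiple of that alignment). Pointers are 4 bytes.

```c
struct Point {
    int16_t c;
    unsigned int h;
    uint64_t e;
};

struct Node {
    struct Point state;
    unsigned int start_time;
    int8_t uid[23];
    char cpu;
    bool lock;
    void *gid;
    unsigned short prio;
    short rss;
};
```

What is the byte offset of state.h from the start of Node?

4

Point: c at 0 (size 2, align 2) → ends 2; pad 2 to align 4 for h; h at 4 (size 4, align 4) → ends 8; e at 8 (size 8, align 8) → ends 16; total 16 bytes, alignment 8
state at 0 (size 16, align 8) → ends 16
within Point: h at 4
0 + 4 = 4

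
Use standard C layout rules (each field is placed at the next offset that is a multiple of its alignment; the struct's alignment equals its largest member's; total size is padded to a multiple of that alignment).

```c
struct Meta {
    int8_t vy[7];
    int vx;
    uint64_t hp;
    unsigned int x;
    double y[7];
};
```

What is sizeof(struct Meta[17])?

vy at 0 (size 7, align 1) → ends 7
pad 1 to align 4 for vx
vx at 8 (size 4, align 4) → ends 12
pad 4 to align 8 for hp
hp at 16 (size 8, align 8) → ends 24
x at 24 (size 4, align 4) → ends 28
pad 4 to align 8 for y
y at 32 (size 56, align 8) → ends 88
total 88 bytes, alignment 8
array of 17: 17 × 88 = 1496

1496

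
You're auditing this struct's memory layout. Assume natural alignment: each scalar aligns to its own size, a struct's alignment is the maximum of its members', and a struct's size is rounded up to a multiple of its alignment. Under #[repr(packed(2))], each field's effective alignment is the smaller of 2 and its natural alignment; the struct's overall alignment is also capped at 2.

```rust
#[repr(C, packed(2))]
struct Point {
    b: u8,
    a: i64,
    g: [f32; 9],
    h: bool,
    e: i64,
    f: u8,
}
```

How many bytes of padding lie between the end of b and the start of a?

@0: b [1B, align 1] → 1
+1 pad (align 2)
@2: a [8B, align 2] → 10

1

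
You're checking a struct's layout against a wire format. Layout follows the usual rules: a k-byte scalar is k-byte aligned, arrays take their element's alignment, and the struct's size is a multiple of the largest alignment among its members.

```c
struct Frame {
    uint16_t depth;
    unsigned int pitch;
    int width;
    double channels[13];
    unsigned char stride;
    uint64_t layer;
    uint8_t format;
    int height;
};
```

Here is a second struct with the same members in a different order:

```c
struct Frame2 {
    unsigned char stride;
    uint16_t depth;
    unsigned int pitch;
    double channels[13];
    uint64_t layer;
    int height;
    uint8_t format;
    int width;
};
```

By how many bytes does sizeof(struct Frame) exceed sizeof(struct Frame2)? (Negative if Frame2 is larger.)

depth at 0 (size 2, align 2) → ends 2
pad 2 to align 4 for pitch
pitch at 4 (size 4, align 4) → ends 8
width at 8 (size 4, align 4) → ends 12
pad 4 to align 8 for channels
channels at 16 (size 104, align 8) → ends 120
stride at 120 (size 1, align 1) → ends 121
pad 7 to align 8 for layer
layer at 128 (size 8, align 8) → ends 136
format at 136 (size 1, align 1) → ends 137
pad 3 to align 4 for height
height at 140 (size 4, align 4) → ends 144
total 144 bytes, alignment 8
— Frame2 —
stride at 0 (size 1, align 1) → ends 1
pad 1 to align 2 for depth
depth at 2 (size 2, align 2) → ends 4
pitch at 4 (size 4, align 4) → ends 8
channels at 8 (size 104, align 8) → ends 112
layer at 112 (size 8, align 8) → ends 120
height at 120 (size 4, align 4) → ends 124
format at 124 (size 1, align 1) → ends 125
pad 3 to align 4 for width
width at 128 (size 4, align 4) → ends 132
tail pad 4 to reach multiple of 8
total 136 bytes, alignment 8
144 − 136 = 8

8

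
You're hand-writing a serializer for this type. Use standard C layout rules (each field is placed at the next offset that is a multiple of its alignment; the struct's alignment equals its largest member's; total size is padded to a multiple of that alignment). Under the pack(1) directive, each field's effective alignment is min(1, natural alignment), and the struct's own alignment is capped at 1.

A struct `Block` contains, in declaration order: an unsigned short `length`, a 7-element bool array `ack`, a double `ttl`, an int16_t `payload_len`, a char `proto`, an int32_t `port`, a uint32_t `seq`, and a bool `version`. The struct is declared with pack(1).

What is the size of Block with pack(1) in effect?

29

0..2  length  (2B, 1-aligned)
2..9  ack  (7B, 1-aligned)
9..17  ttl  (8B, 1-aligned)
17..19  payload_len  (2B, 1-aligned)
19..20  proto  (1B, 1-aligned)
20..24  port  (4B, 1-aligned)
24..28  seq  (4B, 1-aligned)
28..29  version  (1B, 1-aligned)
sizeof = 29, alignof = 1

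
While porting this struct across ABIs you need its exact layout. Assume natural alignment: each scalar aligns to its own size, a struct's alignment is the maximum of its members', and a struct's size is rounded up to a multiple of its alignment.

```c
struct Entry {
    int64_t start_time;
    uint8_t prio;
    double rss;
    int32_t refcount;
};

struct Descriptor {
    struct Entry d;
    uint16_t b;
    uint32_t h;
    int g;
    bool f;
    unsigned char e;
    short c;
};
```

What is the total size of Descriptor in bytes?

Entry: start_time at 0 (size 8, align 8) → ends 8; prio at 8 (size 1, align 1) → ends 9; pad 7 to align 8 for rss; rss at 16 (size 8, align 8) → ends 24; refcount at 24 (size 4, align 4) → ends 28; tail pad 4 to reach multiple of 8; total 32 bytes, alignment 8
d at 0 (size 32, align 8) → ends 32
b at 32 (size 2, align 2) → ends 34
pad 2 to align 4 for h
h at 36 (size 4, align 4) → ends 40
g at 40 (size 4, align 4) → ends 44
f at 44 (size 1, align 1) → ends 45
e at 45 (size 1, align 1) → ends 46
c at 46 (size 2, align 2) → ends 48
total 48 bytes, alignment 8

48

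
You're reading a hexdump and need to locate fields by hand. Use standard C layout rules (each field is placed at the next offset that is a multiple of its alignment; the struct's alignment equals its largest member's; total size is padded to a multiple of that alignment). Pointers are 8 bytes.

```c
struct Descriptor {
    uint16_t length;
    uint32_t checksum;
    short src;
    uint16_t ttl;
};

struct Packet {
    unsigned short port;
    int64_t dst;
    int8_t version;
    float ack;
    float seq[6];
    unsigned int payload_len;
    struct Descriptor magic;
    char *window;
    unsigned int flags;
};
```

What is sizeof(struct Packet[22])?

1760

Descriptor: 0..2  length  (2B, 2-aligned); 2..4  -- padding (2B); 4..8  checksum  (4B, 4-aligned); 8..10  src  (2B, 2-aligned); 10..12  ttl  (2B, 2-aligned); sizeof = 12, alignof = 4
0..2  port  (2B, 2-aligned)
2..8  -- padding (6B)
8..16  dst  (8B, 8-aligned)
16..17  version  (1B, 1-aligned)
17..20  -- padding (3B)
20..24  ack  (4B, 4-aligned)
24..48  seq  (24B, 4-aligned)
48..52  payload_len  (4B, 4-aligned)
52..64  magic  (12B, 4-aligned)
64..72  window  (8B, 8-aligned)
72..76  flags  (4B, 4-aligned)
76..80  -- tail padding (4B)
sizeof = 80, alignof = 8
array of 22: 22 × 80 = 1760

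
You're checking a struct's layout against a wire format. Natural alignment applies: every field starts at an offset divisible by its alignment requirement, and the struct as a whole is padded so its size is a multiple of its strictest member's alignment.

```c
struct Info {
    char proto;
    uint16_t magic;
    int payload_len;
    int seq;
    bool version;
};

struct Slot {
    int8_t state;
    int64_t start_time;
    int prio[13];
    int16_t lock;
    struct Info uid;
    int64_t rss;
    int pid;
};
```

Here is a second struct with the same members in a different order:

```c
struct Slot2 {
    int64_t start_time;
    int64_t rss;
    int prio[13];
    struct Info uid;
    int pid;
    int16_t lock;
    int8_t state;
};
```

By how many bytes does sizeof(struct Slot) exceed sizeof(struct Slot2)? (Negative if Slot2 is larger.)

Info: 0..1  proto  (1B, 1-aligned); 1..2  -- padding (1B); 2..4  magic  (2B, 2-aligned); 4..8  payload_len  (4B, 4-aligned); 8..12  seq  (4B, 4-aligned); 12..13  version  (1B, 1-aligned); 13..16  -- tail padding (3B); sizeof = 16, alignof = 4
0..1  state  (1B, 1-aligned)
1..8  -- padding (7B)
8..16  start_time  (8B, 8-aligned)
16..68  prio  (52B, 4-aligned)
68..70  lock  (2B, 2-aligned)
70..72  -- padding (2B)
72..88  uid  (16B, 4-aligned)
88..96  rss  (8B, 8-aligned)
96..100  pid  (4B, 4-aligned)
100..104  -- tail padding (4B)
sizeof = 104, alignof = 8
— Slot2 —
0..8  start_time  (8B, 8-aligned)
8..16  rss  (8B, 8-aligned)
16..68  prio  (52B, 4-aligned)
68..84  uid  (16B, 4-aligned)
84..88  pid  (4B, 4-aligned)
88..90  lock  (2B, 2-aligned)
90..91  state  (1B, 1-aligned)
91..96  -- tail padding (5B)
sizeof = 96, alignof = 8
104 − 96 = 8

8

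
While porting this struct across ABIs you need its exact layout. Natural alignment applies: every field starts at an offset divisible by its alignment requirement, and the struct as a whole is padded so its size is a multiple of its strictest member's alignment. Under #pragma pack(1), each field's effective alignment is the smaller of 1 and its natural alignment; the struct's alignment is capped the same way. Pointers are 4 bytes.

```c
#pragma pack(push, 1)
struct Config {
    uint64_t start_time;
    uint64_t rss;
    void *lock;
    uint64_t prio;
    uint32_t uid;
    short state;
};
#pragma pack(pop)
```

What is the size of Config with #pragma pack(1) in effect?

34

@0: start_time [8B, align 1] → 8
@8: rss [8B, align 1] → 16
@16: lock [4B, align 1] → 20
@20: prio [8B, align 1] → 28
@28: uid [4B, align 1] → 32
@32: state [2B, align 1] → 34
size 34, align 1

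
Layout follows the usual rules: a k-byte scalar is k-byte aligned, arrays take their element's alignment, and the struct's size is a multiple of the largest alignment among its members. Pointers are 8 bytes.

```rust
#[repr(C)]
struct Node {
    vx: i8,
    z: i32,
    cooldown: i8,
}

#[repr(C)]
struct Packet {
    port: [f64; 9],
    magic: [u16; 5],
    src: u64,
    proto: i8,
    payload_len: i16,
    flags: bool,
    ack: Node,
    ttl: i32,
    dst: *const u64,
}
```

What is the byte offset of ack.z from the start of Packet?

108

Node: vx at 0 (size 1, align 1) → ends 1; pad 3 to align 4 for z; z at 4 (size 4, align 4) → ends 8; cooldown at 8 (size 1, align 1) → ends 9; tail pad 3 to reach multiple of 4; total 12 bytes, alignment 4
port at 0 (size 72, align 8) → ends 72
magic at 72 (size 10, align 2) → ends 82
pad 6 to align 8 for src
src at 88 (size 8, align 8) → ends 96
proto at 96 (size 1, align 1) → ends 97
pad 1 to align 2 for payload_len
payload_len at 98 (size 2, align 2) → ends 100
flags at 100 (size 1, align 1) → ends 101
pad 3 to align 4 for ack
ack at 104 (size 12, align 4) → ends 116
within Node: z at 4
104 + 4 = 108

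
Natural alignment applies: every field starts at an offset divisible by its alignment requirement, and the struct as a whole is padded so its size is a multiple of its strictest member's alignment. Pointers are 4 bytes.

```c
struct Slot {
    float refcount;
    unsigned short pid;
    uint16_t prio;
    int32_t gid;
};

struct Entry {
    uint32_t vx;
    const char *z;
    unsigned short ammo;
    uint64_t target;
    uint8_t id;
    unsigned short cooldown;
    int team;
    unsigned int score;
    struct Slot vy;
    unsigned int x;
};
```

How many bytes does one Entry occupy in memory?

Slot: 0..4  refcount  (4B, 4-aligned); 4..6  pid  (2B, 2-aligned); 6..8  prio  (2B, 2-aligned); 8..12  gid  (4B, 4-aligned); sizeof = 12, alignof = 4
0..4  vx  (4B, 4-aligned)
4..8  z  (4B, 4-aligned)
8..10  ammo  (2B, 2-aligned)
10..16  -- padding (6B)
16..24  target  (8B, 8-aligned)
24..25  id  (1B, 1-aligned)
25..26  -- padding (1B)
26..28  cooldown  (2B, 2-aligned)
28..32  team  (4B, 4-aligned)
32..36  score  (4B, 4-aligned)
36..48  vy  (12B, 4-aligned)
48..52  x  (4B, 4-aligned)
52..56  -- tail padding (4B)
sizeof = 56, alignof = 8

56 bytes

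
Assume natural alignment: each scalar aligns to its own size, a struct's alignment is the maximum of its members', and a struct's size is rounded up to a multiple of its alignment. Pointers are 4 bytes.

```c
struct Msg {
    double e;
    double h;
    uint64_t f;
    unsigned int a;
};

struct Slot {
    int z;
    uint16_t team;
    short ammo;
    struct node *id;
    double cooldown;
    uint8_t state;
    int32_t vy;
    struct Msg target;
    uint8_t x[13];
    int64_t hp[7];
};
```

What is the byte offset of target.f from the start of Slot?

48

Msg: e at 0 (size 8, align 8) → ends 8; h at 8 (size 8, align 8) → ends 16; f at 16 (size 8, align 8) → ends 24; a at 24 (size 4, align 4) → ends 28; tail pad 4 to reach multiple of 8; total 32 bytes, alignment 8
z at 0 (size 4, align 4) → ends 4
team at 4 (size 2, align 2) → ends 6
ammo at 6 (size 2, align 2) → ends 8
id at 8 (size 4, align 4) → ends 12
pad 4 to align 8 for cooldown
cooldown at 16 (size 8, align 8) → ends 24
state at 24 (size 1, align 1) → ends 25
pad 3 to align 4 for vy
vy at 28 (size 4, align 4) → ends 32
target at 32 (size 32, align 8) → ends 64
within Msg: f at 16
32 + 16 = 48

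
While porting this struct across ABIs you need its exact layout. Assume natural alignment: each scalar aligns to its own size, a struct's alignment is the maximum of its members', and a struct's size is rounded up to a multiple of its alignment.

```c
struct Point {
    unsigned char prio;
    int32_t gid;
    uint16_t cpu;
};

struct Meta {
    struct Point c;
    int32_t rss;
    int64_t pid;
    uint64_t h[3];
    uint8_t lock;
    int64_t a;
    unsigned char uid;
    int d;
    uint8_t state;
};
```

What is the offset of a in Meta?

56

Point: prio at 0 (size 1, align 1) → ends 1; pad 3 to align 4 for gid; gid at 4 (size 4, align 4) → ends 8; cpu at 8 (size 2, align 2) → ends 10; tail pad 2 to reach multiple of 4; total 12 bytes, alignment 4
c at 0 (size 12, align 4) → ends 12
rss at 12 (size 4, align 4) → ends 16
pid at 16 (size 8, align 8) → ends 24
h at 24 (size 24, align 8) → ends 48
lock at 48 (size 1, align 1) → ends 49
pad 7 to align 8 for a
a at 56 (size 8, align 8) → ends 64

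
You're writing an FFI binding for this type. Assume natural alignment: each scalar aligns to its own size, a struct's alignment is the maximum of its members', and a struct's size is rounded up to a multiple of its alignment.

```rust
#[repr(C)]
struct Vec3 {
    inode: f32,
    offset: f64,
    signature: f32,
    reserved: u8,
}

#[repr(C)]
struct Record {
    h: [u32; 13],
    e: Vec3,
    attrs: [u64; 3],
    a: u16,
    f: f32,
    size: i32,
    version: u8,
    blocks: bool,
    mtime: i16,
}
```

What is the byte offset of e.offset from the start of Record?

Vec3: inode at 0 (size 4, align 4) → ends 4; pad 4 to align 8 for offset; offset at 8 (size 8, align 8) → ends 16; signature at 16 (size 4, align 4) → ends 20; reserved at 20 (size 1, align 1) → ends 21; tail pad 3 to reach multiple of 8; total 24 bytes, alignment 8
h at 0 (size 52, align 4) → ends 52
pad 4 to align 8 for e
e at 56 (size 24, align 8) → ends 80
within Vec3: offset at 8
56 + 8 = 64

64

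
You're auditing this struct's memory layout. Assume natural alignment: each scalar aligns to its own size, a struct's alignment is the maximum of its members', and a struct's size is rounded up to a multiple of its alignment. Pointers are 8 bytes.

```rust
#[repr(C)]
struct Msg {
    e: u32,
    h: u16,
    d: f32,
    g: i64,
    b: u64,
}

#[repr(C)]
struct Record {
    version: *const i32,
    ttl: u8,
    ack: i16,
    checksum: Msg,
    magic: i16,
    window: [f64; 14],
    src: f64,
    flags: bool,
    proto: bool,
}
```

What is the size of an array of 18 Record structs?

Msg: 0..4  e  (4B, 4-aligned); 4..6  h  (2B, 2-aligned); 6..8  -- padding (2B); 8..12  d  (4B, 4-aligned); 12..16  -- padding (4B); 16..24  g  (8B, 8-aligned); 24..32  b  (8B, 8-aligned); sizeof = 32, alignof = 8
0..8  version  (8B, 8-aligned)
8..9  ttl  (1B, 1-aligned)
9..10  -- padding (1B)
10..12  ack  (2B, 2-aligned)
12..16  -- padding (4B)
16..48  checksum  (32B, 8-aligned)
48..50  magic  (2B, 2-aligned)
50..56  -- padding (6B)
56..168  window  (112B, 8-aligned)
168..176  src  (8B, 8-aligned)
176..177  flags  (1B, 1-aligned)
177..178  proto  (1B, 1-aligned)
178..184  -- tail padding (6B)
sizeof = 184, alignof = 8
array of 18: 18 × 184 = 3312

3312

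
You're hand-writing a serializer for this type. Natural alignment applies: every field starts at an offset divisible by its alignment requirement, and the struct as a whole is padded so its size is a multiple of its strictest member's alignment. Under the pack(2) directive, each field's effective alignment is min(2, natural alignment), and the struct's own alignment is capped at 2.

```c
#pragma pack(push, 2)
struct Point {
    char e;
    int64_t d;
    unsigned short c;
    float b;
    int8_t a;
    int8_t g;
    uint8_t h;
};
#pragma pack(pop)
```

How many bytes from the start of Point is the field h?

e at 0 (size 1, align 1) → ends 1
pad 1 to align 2 for d
d at 2 (size 8, align 2) → ends 10
c at 10 (size 2, align 2) → ends 12
b at 12 (size 4, align 2) → ends 16
a at 16 (size 1, align 1) → ends 17
g at 17 (size 1, align 1) → ends 18
h at 18 (size 1, align 1) → ends 19

18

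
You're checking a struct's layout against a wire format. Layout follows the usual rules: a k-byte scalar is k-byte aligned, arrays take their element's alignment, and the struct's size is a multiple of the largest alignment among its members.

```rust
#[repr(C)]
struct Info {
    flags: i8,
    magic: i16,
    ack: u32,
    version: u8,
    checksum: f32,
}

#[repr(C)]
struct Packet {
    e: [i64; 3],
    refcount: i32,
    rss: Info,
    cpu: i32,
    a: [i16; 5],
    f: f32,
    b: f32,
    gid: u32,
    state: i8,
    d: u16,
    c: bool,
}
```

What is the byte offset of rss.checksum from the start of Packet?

40

Info: flags at 0 (size 1, align 1) → ends 1; pad 1 to align 2 for magic; magic at 2 (size 2, align 2) → ends 4; ack at 4 (size 4, align 4) → ends 8; version at 8 (size 1, align 1) → ends 9; pad 3 to align 4 for checksum; checksum at 12 (size 4, align 4) → ends 16; total 16 bytes, alignment 4
e at 0 (size 24, align 8) → ends 24
refcount at 24 (size 4, align 4) → ends 28
rss at 28 (size 16, align 4) → ends 44
within Info: checksum at 12
28 + 12 = 40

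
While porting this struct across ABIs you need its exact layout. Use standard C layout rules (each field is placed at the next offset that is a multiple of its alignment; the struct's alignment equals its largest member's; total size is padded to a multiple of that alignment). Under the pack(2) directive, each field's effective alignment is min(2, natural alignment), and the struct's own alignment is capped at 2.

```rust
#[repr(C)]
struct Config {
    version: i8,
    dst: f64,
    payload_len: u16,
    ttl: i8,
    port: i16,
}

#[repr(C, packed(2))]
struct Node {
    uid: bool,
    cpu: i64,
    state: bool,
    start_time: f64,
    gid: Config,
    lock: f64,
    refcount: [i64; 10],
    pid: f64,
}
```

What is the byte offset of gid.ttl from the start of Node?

Config: @0: version [1B, align 1] → 1; +7 pad (align 8); @8: dst [8B, align 8] → 16; @16: payload_len [2B, align 2] → 18; @18: ttl [1B, align 1] → 19; +1 pad (align 2); @20: port [2B, align 2] → 22; +2 tail pad (align 8); size 24, align 8
@0: uid [1B, align 1] → 1
+1 pad (align 2)
@2: cpu [8B, align 2] → 10
@10: state [1B, align 1] → 11
+1 pad (align 2)
@12: start_time [8B, align 2] → 20
@20: gid [24B, align 2] → 44
within Config: ttl at 18
20 + 18 = 38

38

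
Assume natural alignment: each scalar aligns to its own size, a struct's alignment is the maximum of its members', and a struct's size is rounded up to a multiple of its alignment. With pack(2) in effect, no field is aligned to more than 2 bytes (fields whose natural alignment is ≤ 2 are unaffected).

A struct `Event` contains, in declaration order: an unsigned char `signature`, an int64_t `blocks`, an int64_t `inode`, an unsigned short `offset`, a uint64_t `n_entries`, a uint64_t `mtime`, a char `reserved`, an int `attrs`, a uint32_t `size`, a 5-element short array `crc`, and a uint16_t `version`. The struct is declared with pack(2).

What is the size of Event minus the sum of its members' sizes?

2

0..1  signature  (1B, 1-aligned)
1..2  -- padding (1B)
2..10  blocks  (8B, 2-aligned)
10..18  inode  (8B, 2-aligned)
18..20  offset  (2B, 2-aligned)
20..28  n_entries  (8B, 2-aligned)
28..36  mtime  (8B, 2-aligned)
36..37  reserved  (1B, 1-aligned)
37..38  -- padding (1B)
38..42  attrs  (4B, 2-aligned)
42..46  size  (4B, 2-aligned)
46..56  crc  (10B, 2-aligned)
56..58  version  (2B, 2-aligned)
sizeof = 58, alignof = 2
data bytes 56, size 58 → padding 2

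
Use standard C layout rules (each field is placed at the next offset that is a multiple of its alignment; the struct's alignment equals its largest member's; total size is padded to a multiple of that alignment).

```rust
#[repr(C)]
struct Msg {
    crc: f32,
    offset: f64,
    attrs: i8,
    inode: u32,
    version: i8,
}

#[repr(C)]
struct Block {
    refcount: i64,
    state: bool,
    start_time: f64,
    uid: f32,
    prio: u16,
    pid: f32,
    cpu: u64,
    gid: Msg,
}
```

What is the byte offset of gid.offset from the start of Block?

Msg: @0: crc [4B, align 4] → 4; +4 pad (align 8); @8: offset [8B, align 8] → 16; @16: attrs [1B, align 1] → 17; +3 pad (align 4); @20: inode [4B, align 4] → 24; @24: version [1B, align 1] → 25; +7 tail pad (align 8); size 32, align 8
@0: refcount [8B, align 8] → 8
@8: state [1B, align 1] → 9
+7 pad (align 8)
@16: start_time [8B, align 8] → 24
@24: uid [4B, align 4] → 28
@28: prio [2B, align 2] → 30
+2 pad (align 4)
@32: pid [4B, align 4] → 36
+4 pad (align 8)
@40: cpu [8B, align 8] → 48
@48: gid [32B, align 8] → 80
within Msg: offset at 8
48 + 8 = 56

56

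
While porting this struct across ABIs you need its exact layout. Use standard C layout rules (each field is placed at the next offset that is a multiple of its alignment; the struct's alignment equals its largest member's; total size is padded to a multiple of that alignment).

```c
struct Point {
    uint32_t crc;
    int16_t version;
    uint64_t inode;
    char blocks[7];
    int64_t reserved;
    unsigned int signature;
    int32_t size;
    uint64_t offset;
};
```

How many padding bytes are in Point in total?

@0: crc [4B, align 4] → 4
@4: version [2B, align 2] → 6
+2 pad (align 8)
@8: inode [8B, align 8] → 16
@16: blocks [7B, align 1] → 23
+1 pad (align 8)
@24: reserved [8B, align 8] → 32
@32: signature [4B, align 4] → 36
@36: size [4B, align 4] → 40
@40: offset [8B, align 8] → 48
size 48, align 8
data bytes 45, size 48 → padding 3

3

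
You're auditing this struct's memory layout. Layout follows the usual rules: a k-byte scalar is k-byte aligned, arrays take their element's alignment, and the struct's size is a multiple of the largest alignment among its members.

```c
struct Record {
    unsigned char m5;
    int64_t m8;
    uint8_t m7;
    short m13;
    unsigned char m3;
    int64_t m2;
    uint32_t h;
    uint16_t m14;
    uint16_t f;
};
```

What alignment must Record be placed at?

8

member alignments: m5=1, m8=8, m7=1, m13=2, m3=1, m2=8, h=4, m14=2, f=2
max = 8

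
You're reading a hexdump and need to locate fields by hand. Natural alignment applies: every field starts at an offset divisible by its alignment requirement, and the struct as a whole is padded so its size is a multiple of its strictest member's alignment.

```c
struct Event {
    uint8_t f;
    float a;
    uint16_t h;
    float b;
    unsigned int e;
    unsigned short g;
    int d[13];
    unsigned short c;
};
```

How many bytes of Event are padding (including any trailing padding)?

f at 0 (size 1, align 1) → ends 1
pad 3 to align 4 for a
a at 4 (size 4, align 4) → ends 8
h at 8 (size 2, align 2) → ends 10
pad 2 to align 4 for b
b at 12 (size 4, align 4) → ends 16
e at 16 (size 4, align 4) → ends 20
g at 20 (size 2, align 2) → ends 22
pad 2 to align 4 for d
d at 24 (size 52, align 4) → ends 76
c at 76 (size 2, align 2) → ends 78
tail pad 2 to reach multiple of 4
total 80 bytes, alignment 4
data bytes 71, size 80 → padding 9

9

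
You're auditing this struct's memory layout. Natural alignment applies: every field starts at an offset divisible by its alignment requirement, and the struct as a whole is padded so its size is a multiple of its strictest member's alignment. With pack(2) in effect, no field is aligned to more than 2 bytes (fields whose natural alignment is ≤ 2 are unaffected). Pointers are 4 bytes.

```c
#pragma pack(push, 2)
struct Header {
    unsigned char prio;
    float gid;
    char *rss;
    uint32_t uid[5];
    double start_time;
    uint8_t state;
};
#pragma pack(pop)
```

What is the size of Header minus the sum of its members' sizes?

@0: prio [1B, align 1] → 1
+1 pad (align 2)
@2: gid [4B, align 2] → 6
@6: rss [4B, align 2] → 10
@10: uid [20B, align 2] → 30
@30: start_time [8B, align 2] → 38
@38: state [1B, align 1] → 39
+1 tail pad (align 2)
size 40, align 2
data bytes 38, size 40 → padding 2

2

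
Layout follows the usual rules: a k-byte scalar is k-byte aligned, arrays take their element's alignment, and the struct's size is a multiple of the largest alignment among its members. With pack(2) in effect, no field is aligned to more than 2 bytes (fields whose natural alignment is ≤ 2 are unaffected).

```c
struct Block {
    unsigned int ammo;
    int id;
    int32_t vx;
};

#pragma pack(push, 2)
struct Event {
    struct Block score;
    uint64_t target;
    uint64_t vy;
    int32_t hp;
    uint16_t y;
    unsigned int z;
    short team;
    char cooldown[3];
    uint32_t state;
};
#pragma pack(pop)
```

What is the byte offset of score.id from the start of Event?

Block: @0: ammo [4B, align 4] → 4; @4: id [4B, align 4] → 8; @8: vx [4B, align 4] → 12; size 12, align 4
@0: score [12B, align 2] → 12
within Block: id at 4
0 + 4 = 4

4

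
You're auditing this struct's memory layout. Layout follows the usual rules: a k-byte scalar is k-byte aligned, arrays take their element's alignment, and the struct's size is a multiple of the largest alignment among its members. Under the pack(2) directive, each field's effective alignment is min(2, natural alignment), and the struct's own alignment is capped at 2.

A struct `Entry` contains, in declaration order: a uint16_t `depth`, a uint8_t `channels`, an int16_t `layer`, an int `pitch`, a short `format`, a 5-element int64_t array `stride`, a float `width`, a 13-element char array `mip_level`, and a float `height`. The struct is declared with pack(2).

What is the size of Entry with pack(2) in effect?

74

0..2  depth  (2B, 2-aligned)
2..3  channels  (1B, 1-aligned)
3..4  -- padding (1B)
4..6  layer  (2B, 2-aligned)
6..10  pitch  (4B, 2-aligned)
10..12  format  (2B, 2-aligned)
12..52  stride  (40B, 2-aligned)
52..56  width  (4B, 2-aligned)
56..69  mip_level  (13B, 1-aligned)
69..70  -- padding (1B)
70..74  height  (4B, 2-aligned)
sizeof = 74, alignof = 2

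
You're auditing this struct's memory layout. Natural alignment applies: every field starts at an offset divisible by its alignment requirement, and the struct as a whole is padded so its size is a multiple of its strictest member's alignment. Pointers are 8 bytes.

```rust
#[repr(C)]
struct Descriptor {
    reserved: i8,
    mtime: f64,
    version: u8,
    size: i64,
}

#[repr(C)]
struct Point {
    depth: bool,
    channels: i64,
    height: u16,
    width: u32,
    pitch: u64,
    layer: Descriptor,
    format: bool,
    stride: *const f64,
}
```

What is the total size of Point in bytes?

80

Descriptor: @0: reserved [1B, align 1] → 1; +7 pad (align 8); @8: mtime [8B, align 8] → 16; @16: version [1B, align 1] → 17; +7 pad (align 8); @24: size [8B, align 8] → 32; size 32, align 8
@0: depth [1B, align 1] → 1
+7 pad (align 8)
@8: channels [8B, align 8] → 16
@16: height [2B, align 2] → 18
+2 pad (align 4)
@20: width [4B, align 4] → 24
@24: pitch [8B, align 8] → 32
@32: layer [32B, align 8] → 64
@64: format [1B, align 1] → 65
+7 pad (align 8)
@72: stride [8B, align 8] → 80
size 80, align 8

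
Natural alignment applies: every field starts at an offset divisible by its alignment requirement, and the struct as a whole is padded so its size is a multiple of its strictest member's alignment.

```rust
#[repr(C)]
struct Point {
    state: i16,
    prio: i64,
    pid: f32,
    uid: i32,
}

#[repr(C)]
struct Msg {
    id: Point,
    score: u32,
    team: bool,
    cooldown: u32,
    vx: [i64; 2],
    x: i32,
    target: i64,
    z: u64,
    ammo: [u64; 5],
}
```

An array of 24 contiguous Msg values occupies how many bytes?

2880

Point: state at 0 (size 2, align 2) → ends 2; pad 6 to align 8 for prio; prio at 8 (size 8, align 8) → ends 16; pid at 16 (size 4, align 4) → ends 20; uid at 20 (size 4, align 4) → ends 24; total 24 bytes, alignment 8
id at 0 (size 24, align 8) → ends 24
score at 24 (size 4, align 4) → ends 28
team at 28 (size 1, align 1) → ends 29
pad 3 to align 4 for cooldown
cooldown at 32 (size 4, align 4) → ends 36
pad 4 to align 8 for vx
vx at 40 (size 16, align 8) → ends 56
x at 56 (size 4, align 4) → ends 60
pad 4 to align 8 for target
target at 64 (size 8, align 8) → ends 72
z at 72 (size 8, align 8) → ends 80
ammo at 80 (size 40, align 8) → ends 120
total 120 bytes, alignment 8
array of 24: 24 × 120 = 2880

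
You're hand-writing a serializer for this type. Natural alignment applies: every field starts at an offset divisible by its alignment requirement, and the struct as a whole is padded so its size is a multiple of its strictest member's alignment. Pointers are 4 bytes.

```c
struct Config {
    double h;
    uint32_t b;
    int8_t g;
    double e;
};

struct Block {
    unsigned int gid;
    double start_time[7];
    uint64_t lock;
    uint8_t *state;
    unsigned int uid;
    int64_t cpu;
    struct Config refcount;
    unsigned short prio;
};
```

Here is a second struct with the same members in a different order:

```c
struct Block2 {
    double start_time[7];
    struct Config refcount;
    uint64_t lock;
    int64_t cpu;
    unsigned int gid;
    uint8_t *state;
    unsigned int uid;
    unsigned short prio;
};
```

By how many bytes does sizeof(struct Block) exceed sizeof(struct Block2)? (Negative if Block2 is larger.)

8

Config: h at 0 (size 8, align 8) → ends 8; b at 8 (size 4, align 4) → ends 12; g at 12 (size 1, align 1) → ends 13; pad 3 to align 8 for e; e at 16 (size 8, align 8) → ends 24; total 24 bytes, alignment 8
gid at 0 (size 4, align 4) → ends 4
pad 4 to align 8 for start_time
start_time at 8 (size 56, align 8) → ends 64
lock at 64 (size 8, align 8) → ends 72
state at 72 (size 4, align 4) → ends 76
uid at 76 (size 4, align 4) → ends 80
cpu at 80 (size 8, align 8) → ends 88
refcount at 88 (size 24, align 8) → ends 112
prio at 112 (size 2, align 2) → ends 114
tail pad 6 to reach multiple of 8
total 120 bytes, alignment 8
— Block2 —
start_time at 0 (size 56, align 8) → ends 56
refcount at 56 (size 24, align 8) → ends 80
lock at 80 (size 8, align 8) → ends 88
cpu at 88 (size 8, align 8) → ends 96
gid at 96 (size 4, align 4) → ends 100
state at 100 (size 4, align 4) → ends 104
uid at 104 (size 4, align 4) → ends 108
prio at 108 (size 2, align 2) → ends 110
tail pad 2 to reach multiple of 8
total 112 bytes, alignment 8
120 − 112 = 8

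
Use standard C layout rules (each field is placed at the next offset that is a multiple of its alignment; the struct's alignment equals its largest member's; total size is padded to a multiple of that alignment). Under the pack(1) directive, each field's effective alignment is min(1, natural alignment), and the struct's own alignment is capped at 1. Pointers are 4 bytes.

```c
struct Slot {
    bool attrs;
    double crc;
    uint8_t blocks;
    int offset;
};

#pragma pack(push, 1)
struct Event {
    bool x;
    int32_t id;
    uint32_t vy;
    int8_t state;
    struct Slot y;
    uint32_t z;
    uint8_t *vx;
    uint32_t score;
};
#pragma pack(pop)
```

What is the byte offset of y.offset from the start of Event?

Slot: attrs at 0 (size 1, align 1) → ends 1; pad 7 to align 8 for crc; crc at 8 (size 8, align 8) → ends 16; blocks at 16 (size 1, align 1) → ends 17; pad 3 to align 4 for offset; offset at 20 (size 4, align 4) → ends 24; total 24 bytes, alignment 8
x at 0 (size 1, align 1) → ends 1
id at 1 (size 4, align 1) → ends 5
vy at 5 (size 4, align 1) → ends 9
state at 9 (size 1, align 1) → ends 10
y at 10 (size 24, align 1) → ends 34
within Slot: offset at 20
10 + 20 = 30

30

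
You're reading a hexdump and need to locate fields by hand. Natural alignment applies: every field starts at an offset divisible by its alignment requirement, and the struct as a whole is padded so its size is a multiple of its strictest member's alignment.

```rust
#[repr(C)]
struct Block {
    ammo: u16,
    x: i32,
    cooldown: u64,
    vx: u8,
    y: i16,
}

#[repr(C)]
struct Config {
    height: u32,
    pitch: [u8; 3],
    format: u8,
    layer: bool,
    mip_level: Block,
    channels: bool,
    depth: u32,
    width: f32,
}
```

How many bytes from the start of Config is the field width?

Block: @0: ammo [2B, align 2] → 2; +2 pad (align 4); @4: x [4B, align 4] → 8; @8: cooldown [8B, align 8] → 16; @16: vx [1B, align 1] → 17; +1 pad (align 2); @18: y [2B, align 2] → 20; +4 tail pad (align 8); size 24, align 8
@0: height [4B, align 4] → 4
@4: pitch [3B, align 1] → 7
@7: format [1B, align 1] → 8
@8: layer [1B, align 1] → 9
+7 pad (align 8)
@16: mip_level [24B, align 8] → 40
@40: channels [1B, align 1] → 41
+3 pad (align 4)
@44: depth [4B, align 4] → 48
@48: width [4B, align 4] → 52

48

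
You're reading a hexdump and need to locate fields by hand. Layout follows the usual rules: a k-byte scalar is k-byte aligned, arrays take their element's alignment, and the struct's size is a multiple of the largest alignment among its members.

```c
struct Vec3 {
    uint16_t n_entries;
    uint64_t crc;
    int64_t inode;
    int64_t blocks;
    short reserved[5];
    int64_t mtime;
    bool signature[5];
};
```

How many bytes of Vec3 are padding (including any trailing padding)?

15

@0: n_entries [2B, align 2] → 2
+6 pad (align 8)
@8: crc [8B, align 8] → 16
@16: inode [8B, align 8] → 24
@24: blocks [8B, align 8] → 32
@32: reserved [10B, align 2] → 42
+6 pad (align 8)
@48: mtime [8B, align 8] → 56
@56: signature [5B, align 1] → 61
+3 tail pad (align 8)
size 64, align 8
data bytes 49, size 64 → padding 15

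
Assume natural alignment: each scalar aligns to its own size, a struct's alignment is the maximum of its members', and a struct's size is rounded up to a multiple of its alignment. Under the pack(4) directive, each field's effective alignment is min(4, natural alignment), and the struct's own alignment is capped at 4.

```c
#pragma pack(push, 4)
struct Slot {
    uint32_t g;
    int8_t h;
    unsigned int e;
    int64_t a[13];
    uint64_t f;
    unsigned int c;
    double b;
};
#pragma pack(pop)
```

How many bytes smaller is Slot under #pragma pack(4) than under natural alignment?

natural layout:
  @0: g [4B, align 4] → 4
  @4: h [1B, align 1] → 5
  +3 pad (align 4)
  @8: e [4B, align 4] → 12
  +4 pad (align 8)
  @16: a [104B, align 8] → 120
  @120: f [8B, align 8] → 128
  @128: c [4B, align 4] → 132
  +4 pad (align 8)
  @136: b [8B, align 8] → 144
  size 144, align 8
packed(4) layout:
  @0: g [4B, align 4] → 4
  @4: h [1B, align 1] → 5
  +3 pad (align 4)
  @8: e [4B, align 4] → 12
  @12: a [104B, align 4] → 116
  @116: f [8B, align 4] → 124
  @124: c [4B, align 4] → 128
  @128: b [8B, align 4] → 136
  size 136, align 4
144 − 136 = 8

8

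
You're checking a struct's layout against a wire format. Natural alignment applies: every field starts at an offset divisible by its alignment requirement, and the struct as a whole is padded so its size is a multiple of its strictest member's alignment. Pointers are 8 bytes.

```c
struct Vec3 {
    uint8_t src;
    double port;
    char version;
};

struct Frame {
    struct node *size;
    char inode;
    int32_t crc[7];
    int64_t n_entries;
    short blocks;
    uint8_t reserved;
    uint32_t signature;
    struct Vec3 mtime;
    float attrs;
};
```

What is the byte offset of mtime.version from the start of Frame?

72

Vec3: 0..1  src  (1B, 1-aligned); 1..8  -- padding (7B); 8..16  port  (8B, 8-aligned); 16..17  version  (1B, 1-aligned); 17..24  -- tail padding (7B); sizeof = 24, alignof = 8
0..8  size  (8B, 8-aligned)
8..9  inode  (1B, 1-aligned)
9..12  -- padding (3B)
12..40  crc  (28B, 4-aligned)
40..48  n_entries  (8B, 8-aligned)
48..50  blocks  (2B, 2-aligned)
50..51  reserved  (1B, 1-aligned)
51..52  -- padding (1B)
52..56  signature  (4B, 4-aligned)
56..80  mtime  (24B, 8-aligned)
within Vec3: version at 16
56 + 16 = 72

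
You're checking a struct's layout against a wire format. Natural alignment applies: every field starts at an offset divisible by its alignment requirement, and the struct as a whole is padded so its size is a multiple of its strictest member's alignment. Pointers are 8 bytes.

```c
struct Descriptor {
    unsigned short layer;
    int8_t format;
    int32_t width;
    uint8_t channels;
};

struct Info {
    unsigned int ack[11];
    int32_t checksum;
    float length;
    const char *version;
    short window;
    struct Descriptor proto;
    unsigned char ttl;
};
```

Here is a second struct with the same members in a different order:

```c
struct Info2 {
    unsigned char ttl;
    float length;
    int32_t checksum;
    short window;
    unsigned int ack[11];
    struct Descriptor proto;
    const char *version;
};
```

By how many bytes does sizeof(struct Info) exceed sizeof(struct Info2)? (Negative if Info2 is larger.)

8

Descriptor: @0: layer [2B, align 2] → 2; @2: format [1B, align 1] → 3; +1 pad (align 4); @4: width [4B, align 4] → 8; @8: channels [1B, align 1] → 9; +3 tail pad (align 4); size 12, align 4
@0: ack [44B, align 4] → 44
@44: checksum [4B, align 4] → 48
@48: length [4B, align 4] → 52
+4 pad (align 8)
@56: version [8B, align 8] → 64
@64: window [2B, align 2] → 66
+2 pad (align 4)
@68: proto [12B, align 4] → 80
@80: ttl [1B, align 1] → 81
+7 tail pad (align 8)
size 88, align 8
— Info2 —
@0: ttl [1B, align 1] → 1
+3 pad (align 4)
@4: length [4B, align 4] → 8
@8: checksum [4B, align 4] → 12
@12: window [2B, align 2] → 14
+2 pad (align 4)
@16: ack [44B, align 4] → 60
@60: proto [12B, align 4] → 72
@72: version [8B, align 8] → 80
size 80, align 8
88 − 80 = 8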